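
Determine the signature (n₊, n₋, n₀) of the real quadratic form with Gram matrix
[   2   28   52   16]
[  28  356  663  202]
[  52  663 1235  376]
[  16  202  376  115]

step 0: pivot 2 → sign +
step 1: pivot -36 → sign −
step 2: pivot 13/36 → sign +
step 3: pivot 3/13 → sign +
signature = (3, 1, 0)

Answer: (3, 1, 0)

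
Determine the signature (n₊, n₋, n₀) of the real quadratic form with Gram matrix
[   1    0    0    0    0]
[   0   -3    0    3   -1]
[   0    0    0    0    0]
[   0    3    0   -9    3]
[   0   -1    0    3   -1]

Answer: (1, 2, 2)

Derivation:
step 0: pivot 1 → sign +
step 1: pivot -3 → sign −
step 2: pivot -6 → sign −
step 3: row/col 3 already zero → sign 0
step 4: row/col 4 already zero → sign 0
signature = (1, 2, 2)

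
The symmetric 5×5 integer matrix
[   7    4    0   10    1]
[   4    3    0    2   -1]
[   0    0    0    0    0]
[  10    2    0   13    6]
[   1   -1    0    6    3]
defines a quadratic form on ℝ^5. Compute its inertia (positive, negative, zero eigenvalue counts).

Answer: (3, 1, 1)

Derivation:
step 0: pivot 7 → sign +
step 1: pivot 5/7 → sign +
step 2: pivot -103/5 → sign −
step 3: pivot 3/103 → sign +
step 4: row/col 4 already zero → sign 0
signature = (3, 1, 1)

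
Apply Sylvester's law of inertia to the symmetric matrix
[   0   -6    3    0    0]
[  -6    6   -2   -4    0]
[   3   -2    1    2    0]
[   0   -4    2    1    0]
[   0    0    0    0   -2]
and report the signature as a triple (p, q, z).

Answer: (3, 2, 0)

Derivation:
step 0: pivot 6 → sign +
step 1: pivot -6 → sign −
step 2: pivot 1/2 → sign +
step 3: pivot 1 → sign +
step 4: pivot -2 → sign −
signature = (3, 2, 0)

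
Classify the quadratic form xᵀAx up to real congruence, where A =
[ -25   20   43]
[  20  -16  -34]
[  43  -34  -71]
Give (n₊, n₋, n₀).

Answer: (1, 2, 0)

Derivation:
step 0: pivot -25 → sign −
step 1: pivot 74/25 → sign +
step 2: pivot -2/37 → sign −
signature = (1, 2, 0)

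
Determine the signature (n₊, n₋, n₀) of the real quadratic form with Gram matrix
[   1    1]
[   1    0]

step 0: pivot 1 → sign +
step 1: pivot -1 → sign −
signature = (1, 1, 0)

Answer: (1, 1, 0)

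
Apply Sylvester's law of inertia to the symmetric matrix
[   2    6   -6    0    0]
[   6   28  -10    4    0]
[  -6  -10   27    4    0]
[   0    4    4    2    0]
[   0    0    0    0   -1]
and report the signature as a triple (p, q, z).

step 0: pivot 2 → sign +
step 1: pivot 10 → sign +
step 2: pivot 13/5 → sign +
step 3: pivot 2/13 → sign +
step 4: pivot -1 → sign −
signature = (4, 1, 0)

Answer: (4, 1, 0)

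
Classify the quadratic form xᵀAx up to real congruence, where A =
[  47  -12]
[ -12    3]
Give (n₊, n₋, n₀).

Answer: (1, 1, 0)

Derivation:
step 0: pivot 47 → sign +
step 1: pivot -3/47 → sign −
signature = (1, 1, 0)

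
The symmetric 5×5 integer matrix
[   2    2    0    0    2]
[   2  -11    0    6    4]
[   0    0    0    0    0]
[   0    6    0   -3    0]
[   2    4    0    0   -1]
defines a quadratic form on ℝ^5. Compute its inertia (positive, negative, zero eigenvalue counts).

Answer: (2, 2, 1)

Derivation:
step 0: pivot 2 → sign +
step 1: pivot -13 → sign −
step 2: pivot -3/13 → sign −
step 3: pivot 1 → sign +
step 4: row/col 4 already zero → sign 0
signature = (2, 2, 1)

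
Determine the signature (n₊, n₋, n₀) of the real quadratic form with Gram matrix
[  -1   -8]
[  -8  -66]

step 0: pivot -1 → sign −
step 1: pivot -2 → sign −
signature = (0, 2, 0)

Answer: (0, 2, 0)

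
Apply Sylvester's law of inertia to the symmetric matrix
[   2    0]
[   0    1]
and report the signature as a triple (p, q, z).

Answer: (2, 0, 0)

Derivation:
step 0: pivot 2 → sign +
step 1: pivot 1 → sign +
signature = (2, 0, 0)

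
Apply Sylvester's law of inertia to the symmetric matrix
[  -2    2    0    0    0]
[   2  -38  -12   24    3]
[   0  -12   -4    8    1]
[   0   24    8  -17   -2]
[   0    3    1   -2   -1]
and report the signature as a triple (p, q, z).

step 0: pivot -2 → sign −
step 1: pivot -36 → sign −
step 2: pivot -1 → sign −
step 3: pivot -3/4 → sign −
step 4: row/col 4 already zero → sign 0
signature = (0, 4, 1)

Answer: (0, 4, 1)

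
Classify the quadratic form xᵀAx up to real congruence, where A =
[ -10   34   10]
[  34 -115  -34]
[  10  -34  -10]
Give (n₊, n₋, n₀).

Answer: (1, 1, 1)

Derivation:
step 0: pivot -10 → sign −
step 1: pivot 3/5 → sign +
step 2: row/col 2 already zero → sign 0
signature = (1, 1, 1)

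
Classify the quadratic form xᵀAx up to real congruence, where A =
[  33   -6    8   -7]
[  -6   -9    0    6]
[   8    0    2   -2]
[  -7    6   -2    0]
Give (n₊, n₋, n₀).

Answer: (3, 1, 0)

Derivation:
step 0: pivot 33 → sign +
step 1: pivot -111/11 → sign −
step 2: pivot 10/37 → sign +
step 3: pivot 1/5 → sign +
signature = (3, 1, 0)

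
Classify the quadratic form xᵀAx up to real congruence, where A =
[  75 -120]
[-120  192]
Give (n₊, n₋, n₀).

step 0: pivot 75 → sign +
step 1: row/col 1 already zero → sign 0
signature = (1, 0, 1)

Answer: (1, 0, 1)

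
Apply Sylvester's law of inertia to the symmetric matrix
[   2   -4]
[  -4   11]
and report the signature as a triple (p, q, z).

step 0: pivot 2 → sign +
step 1: pivot 3 → sign +
signature = (2, 0, 0)

Answer: (2, 0, 0)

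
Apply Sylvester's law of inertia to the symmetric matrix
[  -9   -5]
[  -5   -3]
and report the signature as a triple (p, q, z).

Answer: (0, 2, 0)

Derivation:
step 0: pivot -9 → sign −
step 1: pivot -2/9 → sign −
signature = (0, 2, 0)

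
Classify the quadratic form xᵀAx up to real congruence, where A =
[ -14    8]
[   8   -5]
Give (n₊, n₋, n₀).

Answer: (0, 2, 0)

Derivation:
step 0: pivot -14 → sign −
step 1: pivot -3/7 → sign −
signature = (0, 2, 0)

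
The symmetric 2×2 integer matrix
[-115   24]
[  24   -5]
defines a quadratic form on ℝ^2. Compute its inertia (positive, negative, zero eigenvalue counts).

step 0: pivot -115 → sign −
step 1: pivot 1/115 → sign +
signature = (1, 1, 0)

Answer: (1, 1, 0)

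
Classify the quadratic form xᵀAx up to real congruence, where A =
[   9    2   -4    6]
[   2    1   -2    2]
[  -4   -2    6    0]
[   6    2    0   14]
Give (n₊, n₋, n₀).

Answer: (4, 0, 0)

Derivation:
step 0: pivot 9 → sign +
step 1: pivot 5/9 → sign +
step 2: pivot 2 → sign +
step 3: pivot 6/5 → sign +
signature = (4, 0, 0)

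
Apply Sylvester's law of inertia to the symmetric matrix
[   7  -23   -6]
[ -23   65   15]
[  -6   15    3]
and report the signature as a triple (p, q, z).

step 0: pivot 7 → sign +
step 1: pivot -74/7 → sign −
step 2: pivot -3/74 → sign −
signature = (1, 2, 0)

Answer: (1, 2, 0)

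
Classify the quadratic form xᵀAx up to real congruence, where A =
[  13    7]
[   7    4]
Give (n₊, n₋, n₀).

Answer: (2, 0, 0)

Derivation:
step 0: pivot 13 → sign +
step 1: pivot 3/13 → sign +
signature = (2, 0, 0)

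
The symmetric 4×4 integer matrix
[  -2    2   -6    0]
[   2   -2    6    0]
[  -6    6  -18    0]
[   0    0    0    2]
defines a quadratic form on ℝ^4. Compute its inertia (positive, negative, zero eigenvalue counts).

step 0: pivot -2 → sign −
step 1: pivot 2 → sign +
step 2: row/col 2 already zero → sign 0
step 3: row/col 3 already zero → sign 0
signature = (1, 1, 2)

Answer: (1, 1, 2)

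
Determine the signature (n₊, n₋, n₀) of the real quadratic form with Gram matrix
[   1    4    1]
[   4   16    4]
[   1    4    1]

step 0: pivot 1 → sign +
step 1: row/col 1 already zero → sign 0
step 2: row/col 2 already zero → sign 0
signature = (1, 0, 2)

Answer: (1, 0, 2)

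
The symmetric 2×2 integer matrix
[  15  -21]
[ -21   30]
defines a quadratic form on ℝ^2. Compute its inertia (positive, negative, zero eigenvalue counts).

step 0: pivot 15 → sign +
step 1: pivot 3/5 → sign +
signature = (2, 0, 0)

Answer: (2, 0, 0)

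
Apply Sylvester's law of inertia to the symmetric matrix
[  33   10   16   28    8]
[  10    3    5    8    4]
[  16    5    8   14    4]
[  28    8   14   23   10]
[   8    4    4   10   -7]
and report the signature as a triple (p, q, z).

step 0: pivot 33 → sign +
step 1: pivot -1/33 → sign −
step 2: pivot 1 → sign +
step 3: pivot 3 → sign +
step 4: pivot -3 → sign −
signature = (3, 2, 0)

Answer: (3, 2, 0)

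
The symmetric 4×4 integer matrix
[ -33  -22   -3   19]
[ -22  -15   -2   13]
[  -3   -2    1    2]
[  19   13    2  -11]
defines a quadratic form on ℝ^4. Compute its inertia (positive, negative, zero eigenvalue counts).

Answer: (2, 2, 0)

Derivation:
step 0: pivot -33 → sign −
step 1: pivot -1/3 → sign −
step 2: pivot 14/11 → sign +
step 3: pivot 3/14 → sign +
signature = (2, 2, 0)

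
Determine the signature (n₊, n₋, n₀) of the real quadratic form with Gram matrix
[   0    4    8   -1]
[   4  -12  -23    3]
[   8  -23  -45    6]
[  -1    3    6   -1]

step 0: pivot -12 → sign −
step 1: pivot 4/3 → sign +
step 2: pivot -1 → sign −
step 3: pivot -3/16 → sign −
signature = (1, 3, 0)

Answer: (1, 3, 0)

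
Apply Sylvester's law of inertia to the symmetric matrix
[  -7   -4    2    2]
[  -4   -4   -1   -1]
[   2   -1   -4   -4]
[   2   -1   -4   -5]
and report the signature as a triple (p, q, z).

Answer: (0, 4, 0)

Derivation:
step 0: pivot -7 → sign −
step 1: pivot -12/7 → sign −
step 2: pivot -3/4 → sign −
step 3: pivot -1 → sign −
signature = (0, 4, 0)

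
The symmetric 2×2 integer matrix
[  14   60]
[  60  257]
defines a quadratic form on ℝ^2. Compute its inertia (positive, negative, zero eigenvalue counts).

step 0: pivot 14 → sign +
step 1: pivot -1/7 → sign −
signature = (1, 1, 0)

Answer: (1, 1, 0)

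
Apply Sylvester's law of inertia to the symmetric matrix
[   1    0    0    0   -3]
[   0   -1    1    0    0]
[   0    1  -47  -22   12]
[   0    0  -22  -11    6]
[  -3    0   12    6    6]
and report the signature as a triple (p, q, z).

step 0: pivot 1 → sign +
step 1: pivot -1 → sign −
step 2: pivot -46 → sign −
step 3: pivot -11/23 → sign −
step 4: pivot 3/11 → sign +
signature = (2, 3, 0)

Answer: (2, 3, 0)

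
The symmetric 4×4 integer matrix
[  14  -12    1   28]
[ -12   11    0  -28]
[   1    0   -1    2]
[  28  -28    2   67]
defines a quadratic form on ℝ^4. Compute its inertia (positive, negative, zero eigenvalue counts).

step 0: pivot 14 → sign +
step 1: pivot 5/7 → sign +
step 2: pivot -21/10 → sign −
step 3: pivot -3/7 → sign −
signature = (2, 2, 0)

Answer: (2, 2, 0)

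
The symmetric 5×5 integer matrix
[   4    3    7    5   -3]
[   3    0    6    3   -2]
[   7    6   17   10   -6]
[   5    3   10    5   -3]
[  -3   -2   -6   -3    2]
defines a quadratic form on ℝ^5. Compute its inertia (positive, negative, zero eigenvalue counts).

step 0: pivot 4 → sign +
step 1: pivot -9/4 → sign −
step 2: pivot 5 → sign +
step 3: pivot -6/5 → sign −
step 4: pivot 2/9 → sign +
signature = (3, 2, 0)

Answer: (3, 2, 0)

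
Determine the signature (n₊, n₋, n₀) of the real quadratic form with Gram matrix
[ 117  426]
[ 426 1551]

step 0: pivot 117 → sign +
step 1: pivot -1/13 → sign −
signature = (1, 1, 0)

Answer: (1, 1, 0)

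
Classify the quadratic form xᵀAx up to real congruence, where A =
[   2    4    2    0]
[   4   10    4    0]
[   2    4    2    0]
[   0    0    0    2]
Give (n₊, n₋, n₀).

Answer: (3, 0, 1)

Derivation:
step 0: pivot 2 → sign +
step 1: pivot 2 → sign +
step 2: pivot 2 → sign +
step 3: row/col 3 already zero → sign 0
signature = (3, 0, 1)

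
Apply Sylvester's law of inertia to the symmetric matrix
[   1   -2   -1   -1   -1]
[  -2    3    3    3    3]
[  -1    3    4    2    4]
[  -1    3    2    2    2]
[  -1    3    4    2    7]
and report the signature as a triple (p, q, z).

step 0: pivot 1 → sign +
step 1: pivot -1 → sign −
step 2: pivot 4 → sign +
step 3: pivot 1 → sign +
step 4: pivot 3 → sign +
signature = (4, 1, 0)

Answer: (4, 1, 0)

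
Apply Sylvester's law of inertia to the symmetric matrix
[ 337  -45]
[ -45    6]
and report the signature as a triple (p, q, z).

step 0: pivot 337 → sign +
step 1: pivot -3/337 → sign −
signature = (1, 1, 0)

Answer: (1, 1, 0)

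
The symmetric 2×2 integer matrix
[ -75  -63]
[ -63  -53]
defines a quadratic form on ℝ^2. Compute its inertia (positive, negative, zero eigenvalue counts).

Answer: (0, 2, 0)

Derivation:
step 0: pivot -75 → sign −
step 1: pivot -2/25 → sign −
signature = (0, 2, 0)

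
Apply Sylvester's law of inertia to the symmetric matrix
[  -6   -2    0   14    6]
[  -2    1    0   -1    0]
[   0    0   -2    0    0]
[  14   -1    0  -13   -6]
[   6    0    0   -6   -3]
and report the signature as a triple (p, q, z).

Answer: (2, 3, 0)

Derivation:
step 0: pivot -6 → sign −
step 1: pivot 5/3 → sign +
step 2: pivot -2 → sign −
step 3: pivot 2/5 → sign +
step 4: pivot -3 → sign −
signature = (2, 3, 0)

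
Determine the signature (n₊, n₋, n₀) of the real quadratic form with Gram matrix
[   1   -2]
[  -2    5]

Answer: (2, 0, 0)

Derivation:
step 0: pivot 1 → sign +
step 1: pivot 1 → sign +
signature = (2, 0, 0)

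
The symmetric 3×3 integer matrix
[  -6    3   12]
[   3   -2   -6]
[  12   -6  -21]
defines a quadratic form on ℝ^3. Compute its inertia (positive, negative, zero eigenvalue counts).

step 0: pivot -6 → sign −
step 1: pivot -1/2 → sign −
step 2: pivot 3 → sign +
signature = (1, 2, 0)

Answer: (1, 2, 0)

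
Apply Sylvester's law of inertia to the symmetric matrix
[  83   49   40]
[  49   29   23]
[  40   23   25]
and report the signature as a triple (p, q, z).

Answer: (3, 0, 0)

Derivation:
step 0: pivot 83 → sign +
step 1: pivot 6/83 → sign +
step 2: pivot 1/2 → sign +
signature = (3, 0, 0)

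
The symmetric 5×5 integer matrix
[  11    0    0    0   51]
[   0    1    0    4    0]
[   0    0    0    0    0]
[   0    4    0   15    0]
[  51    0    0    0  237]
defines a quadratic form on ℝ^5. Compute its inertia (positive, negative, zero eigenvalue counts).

Answer: (3, 1, 1)

Derivation:
step 0: pivot 11 → sign +
step 1: pivot 1 → sign +
step 2: pivot -1 → sign −
step 3: pivot 6/11 → sign +
step 4: row/col 4 already zero → sign 0
signature = (3, 1, 1)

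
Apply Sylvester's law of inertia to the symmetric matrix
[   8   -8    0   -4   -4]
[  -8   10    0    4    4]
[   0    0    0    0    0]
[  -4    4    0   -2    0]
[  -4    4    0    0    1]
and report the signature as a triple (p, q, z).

step 0: pivot 8 → sign +
step 1: pivot 2 → sign +
step 2: pivot -4 → sign −
step 3: row/col 3 already zero → sign 0
step 4: row/col 4 already zero → sign 0
signature = (2, 1, 2)

Answer: (2, 1, 2)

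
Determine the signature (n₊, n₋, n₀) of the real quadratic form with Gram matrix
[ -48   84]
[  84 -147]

Answer: (0, 1, 1)

Derivation:
step 0: pivot -48 → sign −
step 1: row/col 1 already zero → sign 0
signature = (0, 1, 1)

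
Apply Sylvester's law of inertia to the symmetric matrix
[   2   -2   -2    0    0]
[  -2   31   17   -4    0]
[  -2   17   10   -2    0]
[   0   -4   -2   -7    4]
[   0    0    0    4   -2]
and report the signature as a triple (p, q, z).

step 0: pivot 2 → sign +
step 1: pivot 29 → sign +
step 2: pivot 7/29 → sign +
step 3: pivot -53/7 → sign −
step 4: pivot 6/53 → sign +
signature = (4, 1, 0)

Answer: (4, 1, 0)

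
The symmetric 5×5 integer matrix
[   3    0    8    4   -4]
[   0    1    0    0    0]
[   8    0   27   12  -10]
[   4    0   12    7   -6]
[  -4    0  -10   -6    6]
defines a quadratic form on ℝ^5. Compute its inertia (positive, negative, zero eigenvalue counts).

step 0: pivot 3 → sign +
step 1: pivot 1 → sign +
step 2: pivot 17/3 → sign +
step 3: pivot 23/17 → sign +
step 4: pivot 2/23 → sign +
signature = (5, 0, 0)

Answer: (5, 0, 0)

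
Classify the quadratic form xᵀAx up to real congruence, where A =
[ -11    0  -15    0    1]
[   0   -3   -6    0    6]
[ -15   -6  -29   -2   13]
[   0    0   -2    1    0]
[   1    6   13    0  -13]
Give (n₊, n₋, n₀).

Answer: (1, 4, 0)

Derivation:
step 0: pivot -11 → sign −
step 1: pivot -3 → sign −
step 2: pivot 38/11 → sign +
step 3: pivot -3/19 → sign −
step 4: pivot -2/3 → sign −
signature = (1, 4, 0)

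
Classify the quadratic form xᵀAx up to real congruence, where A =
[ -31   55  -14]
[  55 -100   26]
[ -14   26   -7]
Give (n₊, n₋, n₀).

step 0: pivot -31 → sign −
step 1: pivot -75/31 → sign −
step 2: pivot -3/25 → sign −
signature = (0, 3, 0)

Answer: (0, 3, 0)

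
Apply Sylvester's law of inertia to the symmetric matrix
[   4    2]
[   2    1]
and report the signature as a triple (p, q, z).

Answer: (1, 0, 1)

Derivation:
step 0: pivot 4 → sign +
step 1: row/col 1 already zero → sign 0
signature = (1, 0, 1)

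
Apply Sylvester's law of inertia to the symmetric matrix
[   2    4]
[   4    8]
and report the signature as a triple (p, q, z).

step 0: pivot 2 → sign +
step 1: row/col 1 already zero → sign 0
signature = (1, 0, 1)

Answer: (1, 0, 1)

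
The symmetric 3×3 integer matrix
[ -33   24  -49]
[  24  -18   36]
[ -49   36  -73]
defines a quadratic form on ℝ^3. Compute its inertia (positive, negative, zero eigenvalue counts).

step 0: pivot -33 → sign −
step 1: pivot -6/11 → sign −
step 2: row/col 2 already zero → sign 0
signature = (0, 2, 1)

Answer: (0, 2, 1)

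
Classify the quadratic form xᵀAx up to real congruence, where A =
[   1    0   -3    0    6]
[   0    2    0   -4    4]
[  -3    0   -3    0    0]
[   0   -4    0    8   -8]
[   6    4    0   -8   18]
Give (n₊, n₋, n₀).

step 0: pivot 1 → sign +
step 1: pivot 2 → sign +
step 2: pivot -12 → sign −
step 3: pivot 1 → sign +
step 4: row/col 4 already zero → sign 0
signature = (3, 1, 1)

Answer: (3, 1, 1)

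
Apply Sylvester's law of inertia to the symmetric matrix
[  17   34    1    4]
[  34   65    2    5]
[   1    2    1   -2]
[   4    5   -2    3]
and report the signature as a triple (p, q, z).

step 0: pivot 17 → sign +
step 1: pivot -3 → sign −
step 2: pivot 16/17 → sign +
step 3: pivot -1/4 → sign −
signature = (2, 2, 0)

Answer: (2, 2, 0)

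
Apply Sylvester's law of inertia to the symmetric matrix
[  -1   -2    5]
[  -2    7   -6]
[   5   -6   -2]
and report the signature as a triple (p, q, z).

step 0: pivot -1 → sign −
step 1: pivot 11 → sign +
step 2: pivot -3/11 → sign −
signature = (1, 2, 0)

Answer: (1, 2, 0)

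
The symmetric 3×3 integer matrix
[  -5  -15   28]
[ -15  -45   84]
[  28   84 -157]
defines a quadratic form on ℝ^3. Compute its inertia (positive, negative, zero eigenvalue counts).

Answer: (0, 2, 1)

Derivation:
step 0: pivot -5 → sign −
step 1: pivot -1/5 → sign −
step 2: row/col 2 already zero → sign 0
signature = (0, 2, 1)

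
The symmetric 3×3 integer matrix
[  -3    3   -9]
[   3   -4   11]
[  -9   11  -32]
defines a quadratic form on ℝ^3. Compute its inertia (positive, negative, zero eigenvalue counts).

step 0: pivot -3 → sign −
step 1: pivot -1 → sign −
step 2: pivot -1 → sign −
signature = (0, 3, 0)

Answer: (0, 3, 0)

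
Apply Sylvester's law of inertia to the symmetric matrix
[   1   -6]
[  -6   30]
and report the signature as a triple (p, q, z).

step 0: pivot 1 → sign +
step 1: pivot -6 → sign −
signature = (1, 1, 0)

Answer: (1, 1, 0)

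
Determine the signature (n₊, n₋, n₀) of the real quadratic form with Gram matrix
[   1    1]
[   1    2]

step 0: pivot 1 → sign +
step 1: pivot 1 → sign +
signature = (2, 0, 0)

Answer: (2, 0, 0)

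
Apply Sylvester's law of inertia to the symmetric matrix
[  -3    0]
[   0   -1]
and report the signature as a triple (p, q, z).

Answer: (0, 2, 0)

Derivation:
step 0: pivot -3 → sign −
step 1: pivot -1 → sign −
signature = (0, 2, 0)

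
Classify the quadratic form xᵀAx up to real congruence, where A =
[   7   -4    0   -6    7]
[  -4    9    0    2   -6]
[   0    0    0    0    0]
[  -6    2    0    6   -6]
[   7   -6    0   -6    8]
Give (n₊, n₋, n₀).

step 0: pivot 7 → sign +
step 1: pivot 47/7 → sign +
step 2: pivot 26/47 → sign +
step 3: pivot 1/13 → sign +
step 4: row/col 4 already zero → sign 0
signature = (4, 0, 1)

Answer: (4, 0, 1)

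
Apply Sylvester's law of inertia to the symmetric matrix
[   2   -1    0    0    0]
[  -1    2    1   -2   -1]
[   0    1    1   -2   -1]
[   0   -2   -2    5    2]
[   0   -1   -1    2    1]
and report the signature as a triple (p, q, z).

Answer: (4, 0, 1)

Derivation:
step 0: pivot 2 → sign +
step 1: pivot 3/2 → sign +
step 2: pivot 1/3 → sign +
step 3: pivot 1 → sign +
step 4: row/col 4 already zero → sign 0
signature = (4, 0, 1)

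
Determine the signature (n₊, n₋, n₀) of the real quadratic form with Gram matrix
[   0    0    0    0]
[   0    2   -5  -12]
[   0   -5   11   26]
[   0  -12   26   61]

step 0: pivot 2 → sign +
step 1: pivot -3/2 → sign −
step 2: pivot -1/3 → sign −
step 3: row/col 3 already zero → sign 0
signature = (1, 2, 1)

Answer: (1, 2, 1)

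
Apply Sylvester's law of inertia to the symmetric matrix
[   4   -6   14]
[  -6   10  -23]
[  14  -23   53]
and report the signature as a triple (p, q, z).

Answer: (2, 0, 1)

Derivation:
step 0: pivot 4 → sign +
step 1: pivot 1 → sign +
step 2: row/col 2 already zero → sign 0
signature = (2, 0, 1)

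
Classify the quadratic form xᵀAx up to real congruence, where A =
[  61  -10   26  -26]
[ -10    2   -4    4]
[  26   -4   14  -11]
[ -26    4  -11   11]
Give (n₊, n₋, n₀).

Answer: (3, 1, 0)

Derivation:
step 0: pivot 61 → sign +
step 1: pivot 22/61 → sign +
step 2: pivot 30/11 → sign +
step 3: pivot -3/10 → sign −
signature = (3, 1, 0)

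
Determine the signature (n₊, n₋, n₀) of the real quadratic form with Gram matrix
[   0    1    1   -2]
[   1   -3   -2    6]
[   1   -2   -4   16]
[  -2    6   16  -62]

Answer: (1, 3, 0)

Derivation:
step 0: pivot -3 → sign −
step 1: pivot 1/3 → sign +
step 2: pivot -3 → sign −
step 3: pivot -2 → sign −
signature = (1, 3, 0)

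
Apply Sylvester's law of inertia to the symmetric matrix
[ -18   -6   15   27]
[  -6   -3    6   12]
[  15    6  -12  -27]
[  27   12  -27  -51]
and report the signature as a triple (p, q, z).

step 0: pivot -18 → sign −
step 1: pivot -1 → sign −
step 2: pivot 3/2 → sign +
step 3: pivot -3 → sign −
signature = (1, 3, 0)

Answer: (1, 3, 0)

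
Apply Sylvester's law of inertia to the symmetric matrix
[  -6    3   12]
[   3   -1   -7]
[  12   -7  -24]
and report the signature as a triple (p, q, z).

step 0: pivot -6 → sign −
step 1: pivot 1/2 → sign +
step 2: pivot -2 → sign −
signature = (1, 2, 0)

Answer: (1, 2, 0)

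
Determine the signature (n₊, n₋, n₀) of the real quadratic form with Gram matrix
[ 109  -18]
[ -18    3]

step 0: pivot 109 → sign +
step 1: pivot 3/109 → sign +
signature = (2, 0, 0)

Answer: (2, 0, 0)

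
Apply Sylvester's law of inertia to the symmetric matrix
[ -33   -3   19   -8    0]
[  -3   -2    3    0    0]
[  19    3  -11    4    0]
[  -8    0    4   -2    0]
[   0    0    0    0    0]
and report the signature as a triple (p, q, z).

step 0: pivot -33 → sign −
step 1: pivot -19/11 → sign −
step 2: pivot 50/57 → sign +
step 3: pivot 6/25 → sign +
step 4: row/col 4 already zero → sign 0
signature = (2, 2, 1)

Answer: (2, 2, 1)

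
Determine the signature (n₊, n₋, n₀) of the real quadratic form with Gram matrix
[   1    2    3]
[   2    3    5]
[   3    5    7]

step 0: pivot 1 → sign +
step 1: pivot -1 → sign −
step 2: pivot -1 → sign −
signature = (1, 2, 0)

Answer: (1, 2, 0)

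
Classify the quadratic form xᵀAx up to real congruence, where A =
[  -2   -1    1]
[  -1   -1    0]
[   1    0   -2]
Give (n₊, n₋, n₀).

step 0: pivot -2 → sign −
step 1: pivot -1/2 → sign −
step 2: pivot -1 → sign −
signature = (0, 3, 0)

Answer: (0, 3, 0)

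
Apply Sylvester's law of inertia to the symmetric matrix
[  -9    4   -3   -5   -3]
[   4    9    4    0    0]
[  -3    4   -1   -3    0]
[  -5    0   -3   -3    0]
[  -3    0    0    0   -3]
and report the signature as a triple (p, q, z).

Answer: (3, 2, 0)

Derivation:
step 0: pivot -9 → sign −
step 1: pivot 97/9 → sign +
step 2: pivot -64/97 → sign −
step 3: pivot 1/4 → sign +
step 4: pivot 3/8 → sign +
signature = (3, 2, 0)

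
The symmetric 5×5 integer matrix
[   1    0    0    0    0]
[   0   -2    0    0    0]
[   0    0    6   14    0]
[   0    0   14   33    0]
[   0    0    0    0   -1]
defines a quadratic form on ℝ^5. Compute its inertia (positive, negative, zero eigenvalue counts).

step 0: pivot 1 → sign +
step 1: pivot -2 → sign −
step 2: pivot 6 → sign +
step 3: pivot 1/3 → sign +
step 4: pivot -1 → sign −
signature = (3, 2, 0)

Answer: (3, 2, 0)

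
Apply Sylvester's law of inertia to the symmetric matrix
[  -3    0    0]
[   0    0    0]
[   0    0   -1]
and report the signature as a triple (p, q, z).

step 0: pivot -3 → sign −
step 1: pivot -1 → sign −
step 2: row/col 2 already zero → sign 0
signature = (0, 2, 1)

Answer: (0, 2, 1)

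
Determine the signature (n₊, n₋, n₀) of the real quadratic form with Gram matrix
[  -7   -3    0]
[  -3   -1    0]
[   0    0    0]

step 0: pivot -7 → sign −
step 1: pivot 2/7 → sign +
step 2: row/col 2 already zero → sign 0
signature = (1, 1, 1)

Answer: (1, 1, 1)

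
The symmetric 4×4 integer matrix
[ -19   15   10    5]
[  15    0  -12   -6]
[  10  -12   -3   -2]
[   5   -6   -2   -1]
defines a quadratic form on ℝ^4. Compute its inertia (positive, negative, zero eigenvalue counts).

Answer: (2, 2, 0)

Derivation:
step 0: pivot -19 → sign −
step 1: pivot 225/19 → sign +
step 2: pivot 21/25 → sign +
step 3: pivot -1/21 → sign −
signature = (2, 2, 0)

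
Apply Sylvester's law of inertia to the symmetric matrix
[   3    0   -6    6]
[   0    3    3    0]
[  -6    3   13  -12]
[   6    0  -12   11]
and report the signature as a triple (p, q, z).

step 0: pivot 3 → sign +
step 1: pivot 3 → sign +
step 2: pivot -2 → sign −
step 3: pivot -1 → sign −
signature = (2, 2, 0)

Answer: (2, 2, 0)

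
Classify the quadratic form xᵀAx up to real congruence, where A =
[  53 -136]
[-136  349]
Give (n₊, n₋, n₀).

Answer: (2, 0, 0)

Derivation:
step 0: pivot 53 → sign +
step 1: pivot 1/53 → sign +
signature = (2, 0, 0)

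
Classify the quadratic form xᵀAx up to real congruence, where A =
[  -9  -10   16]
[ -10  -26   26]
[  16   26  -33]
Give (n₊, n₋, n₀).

step 0: pivot -9 → sign −
step 1: pivot -134/9 → sign −
step 2: pivot -1/67 → sign −
signature = (0, 3, 0)

Answer: (0, 3, 0)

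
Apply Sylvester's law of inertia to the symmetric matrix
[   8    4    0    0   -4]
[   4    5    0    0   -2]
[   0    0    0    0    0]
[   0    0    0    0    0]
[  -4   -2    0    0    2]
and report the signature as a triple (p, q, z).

step 0: pivot 8 → sign +
step 1: pivot 3 → sign +
step 2: row/col 2 already zero → sign 0
step 3: row/col 3 already zero → sign 0
step 4: row/col 4 already zero → sign 0
signature = (2, 0, 3)

Answer: (2, 0, 3)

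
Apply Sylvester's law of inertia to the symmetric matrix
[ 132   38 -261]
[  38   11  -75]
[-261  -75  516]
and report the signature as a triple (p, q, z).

step 0: pivot 132 → sign +
step 1: pivot 2/33 → sign +
step 2: pivot -3/8 → sign −
signature = (2, 1, 0)

Answer: (2, 1, 0)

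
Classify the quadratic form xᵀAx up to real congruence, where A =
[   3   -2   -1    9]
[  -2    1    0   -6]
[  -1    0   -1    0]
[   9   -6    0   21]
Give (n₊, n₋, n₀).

Answer: (2, 2, 0)

Derivation:
step 0: pivot 3 → sign +
step 1: pivot -1/3 → sign −
step 2: pivot -6 → sign −
step 3: pivot 3/2 → sign +
signature = (2, 2, 0)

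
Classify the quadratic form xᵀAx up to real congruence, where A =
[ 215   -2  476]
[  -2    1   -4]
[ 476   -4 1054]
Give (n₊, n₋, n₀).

Answer: (2, 1, 0)

Derivation:
step 0: pivot 215 → sign +
step 1: pivot 211/215 → sign +
step 2: pivot -6/211 → sign −
signature = (2, 1, 0)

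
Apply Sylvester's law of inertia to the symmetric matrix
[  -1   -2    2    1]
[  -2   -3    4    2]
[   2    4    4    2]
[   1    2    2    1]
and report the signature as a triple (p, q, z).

Answer: (2, 1, 1)

Derivation:
step 0: pivot -1 → sign −
step 1: pivot 1 → sign +
step 2: pivot 8 → sign +
step 3: row/col 3 already zero → sign 0
signature = (2, 1, 1)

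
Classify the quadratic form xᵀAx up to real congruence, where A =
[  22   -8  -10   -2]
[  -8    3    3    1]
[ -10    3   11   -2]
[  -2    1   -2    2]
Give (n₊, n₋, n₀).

Answer: (4, 0, 0)

Derivation:
step 0: pivot 22 → sign +
step 1: pivot 1/11 → sign +
step 2: pivot 2 → sign +
step 3: pivot 1/2 → sign +
signature = (4, 0, 0)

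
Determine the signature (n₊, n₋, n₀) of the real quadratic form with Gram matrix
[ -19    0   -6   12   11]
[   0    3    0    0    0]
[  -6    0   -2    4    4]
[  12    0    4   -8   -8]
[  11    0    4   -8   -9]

Answer: (1, 2, 2)

Derivation:
step 0: pivot -19 → sign −
step 1: pivot 3 → sign +
step 2: pivot -2/19 → sign −
step 3: row/col 3 already zero → sign 0
step 4: row/col 4 already zero → sign 0
signature = (1, 2, 2)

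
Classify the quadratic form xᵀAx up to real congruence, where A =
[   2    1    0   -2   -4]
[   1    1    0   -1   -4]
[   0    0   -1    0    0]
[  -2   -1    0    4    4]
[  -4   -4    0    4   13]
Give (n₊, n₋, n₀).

Answer: (3, 2, 0)

Derivation:
step 0: pivot 2 → sign +
step 1: pivot 1/2 → sign +
step 2: pivot -1 → sign −
step 3: pivot 2 → sign +
step 4: pivot -3 → sign −
signature = (3, 2, 0)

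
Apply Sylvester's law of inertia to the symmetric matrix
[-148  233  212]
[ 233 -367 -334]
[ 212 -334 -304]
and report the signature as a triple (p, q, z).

Answer: (0, 2, 1)

Derivation:
step 0: pivot -148 → sign −
step 1: pivot -27/148 → sign −
step 2: row/col 2 already zero → sign 0
signature = (0, 2, 1)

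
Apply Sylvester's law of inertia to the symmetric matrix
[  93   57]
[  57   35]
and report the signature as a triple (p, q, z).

step 0: pivot 93 → sign +
step 1: pivot 2/31 → sign +
signature = (2, 0, 0)

Answer: (2, 0, 0)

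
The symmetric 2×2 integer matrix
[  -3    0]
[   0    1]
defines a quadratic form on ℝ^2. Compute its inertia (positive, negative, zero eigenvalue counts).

Answer: (1, 1, 0)

Derivation:
step 0: pivot -3 → sign −
step 1: pivot 1 → sign +
signature = (1, 1, 0)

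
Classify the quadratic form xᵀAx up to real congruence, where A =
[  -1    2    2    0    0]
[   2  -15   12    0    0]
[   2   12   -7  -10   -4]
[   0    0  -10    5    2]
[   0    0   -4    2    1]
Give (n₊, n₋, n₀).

Answer: (3, 2, 0)

Derivation:
step 0: pivot -1 → sign −
step 1: pivot -11 → sign −
step 2: pivot 223/11 → sign +
step 3: pivot 15/223 → sign +
step 4: pivot 1/5 → sign +
signature = (3, 2, 0)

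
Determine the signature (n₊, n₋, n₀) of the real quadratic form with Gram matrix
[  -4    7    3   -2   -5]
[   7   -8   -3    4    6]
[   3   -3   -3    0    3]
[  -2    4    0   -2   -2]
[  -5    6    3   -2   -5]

step 0: pivot -4 → sign −
step 1: pivot 17/4 → sign +
step 2: pivot -33/17 → sign −
step 3: pivot 6/11 → sign +
step 4: pivot -1/3 → sign −
signature = (2, 3, 0)

Answer: (2, 3, 0)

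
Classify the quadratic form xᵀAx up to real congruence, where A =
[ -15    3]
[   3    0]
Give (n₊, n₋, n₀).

step 0: pivot -15 → sign −
step 1: pivot 3/5 → sign +
signature = (1, 1, 0)

Answer: (1, 1, 0)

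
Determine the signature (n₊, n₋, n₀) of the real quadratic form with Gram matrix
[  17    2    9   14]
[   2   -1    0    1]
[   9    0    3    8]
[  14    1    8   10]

Answer: (2, 2, 0)

Derivation:
step 0: pivot 17 → sign +
step 1: pivot -21/17 → sign −
step 2: pivot -6/7 → sign −
step 3: pivot 1/3 → sign +
signature = (2, 2, 0)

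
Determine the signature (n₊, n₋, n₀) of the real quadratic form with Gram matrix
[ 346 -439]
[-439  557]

Answer: (2, 0, 0)

Derivation:
step 0: pivot 346 → sign +
step 1: pivot 1/346 → sign +
signature = (2, 0, 0)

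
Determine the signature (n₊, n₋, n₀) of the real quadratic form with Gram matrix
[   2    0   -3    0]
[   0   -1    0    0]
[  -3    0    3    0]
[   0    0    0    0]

step 0: pivot 2 → sign +
step 1: pivot -1 → sign −
step 2: pivot -3/2 → sign −
step 3: row/col 3 already zero → sign 0
signature = (1, 2, 1)

Answer: (1, 2, 1)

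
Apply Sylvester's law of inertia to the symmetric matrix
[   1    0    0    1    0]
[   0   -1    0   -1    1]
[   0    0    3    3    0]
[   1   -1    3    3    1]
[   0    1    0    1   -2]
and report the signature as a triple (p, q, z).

Answer: (2, 2, 1)

Derivation:
step 0: pivot 1 → sign +
step 1: pivot -1 → sign −
step 2: pivot 3 → sign +
step 3: pivot -1 → sign −
step 4: row/col 4 already zero → sign 0
signature = (2, 2, 1)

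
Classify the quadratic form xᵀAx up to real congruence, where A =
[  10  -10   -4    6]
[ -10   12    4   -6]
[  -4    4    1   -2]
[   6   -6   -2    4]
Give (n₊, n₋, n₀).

step 0: pivot 10 → sign +
step 1: pivot 2 → sign +
step 2: pivot -3/5 → sign −
step 3: pivot 2/3 → sign +
signature = (3, 1, 0)

Answer: (3, 1, 0)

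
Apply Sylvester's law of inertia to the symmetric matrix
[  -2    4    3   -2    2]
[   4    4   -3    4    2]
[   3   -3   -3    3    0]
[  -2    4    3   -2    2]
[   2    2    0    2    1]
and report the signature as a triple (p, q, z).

step 0: pivot -2 → sign −
step 1: pivot 12 → sign +
step 2: pivot 3/4 → sign +
step 3: pivot -3 → sign −
step 4: row/col 4 already zero → sign 0
signature = (2, 2, 1)

Answer: (2, 2, 1)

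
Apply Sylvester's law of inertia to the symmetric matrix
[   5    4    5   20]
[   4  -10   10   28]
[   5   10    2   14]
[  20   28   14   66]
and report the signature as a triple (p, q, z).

Answer: (1, 3, 0)

Derivation:
step 0: pivot 5 → sign +
step 1: pivot -66/5 → sign −
step 2: pivot -3/11 → sign −
step 3: pivot -2 → sign −
signature = (1, 3, 0)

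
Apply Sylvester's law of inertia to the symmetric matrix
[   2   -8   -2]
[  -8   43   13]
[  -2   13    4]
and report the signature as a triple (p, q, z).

step 0: pivot 2 → sign +
step 1: pivot 11 → sign +
step 2: pivot -3/11 → sign −
signature = (2, 1, 0)

Answer: (2, 1, 0)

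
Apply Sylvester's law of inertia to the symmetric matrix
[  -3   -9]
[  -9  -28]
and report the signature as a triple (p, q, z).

step 0: pivot -3 → sign −
step 1: pivot -1 → sign −
signature = (0, 2, 0)

Answer: (0, 2, 0)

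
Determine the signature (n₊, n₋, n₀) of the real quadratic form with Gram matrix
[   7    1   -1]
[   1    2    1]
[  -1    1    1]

Answer: (3, 0, 0)

Derivation:
step 0: pivot 7 → sign +
step 1: pivot 13/7 → sign +
step 2: pivot 2/13 → sign +
signature = (3, 0, 0)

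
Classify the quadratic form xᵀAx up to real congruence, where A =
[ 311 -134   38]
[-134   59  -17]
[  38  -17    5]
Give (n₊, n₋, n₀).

Answer: (3, 0, 0)

Derivation:
step 0: pivot 311 → sign +
step 1: pivot 393/311 → sign +
step 2: pivot 6/131 → sign +
signature = (3, 0, 0)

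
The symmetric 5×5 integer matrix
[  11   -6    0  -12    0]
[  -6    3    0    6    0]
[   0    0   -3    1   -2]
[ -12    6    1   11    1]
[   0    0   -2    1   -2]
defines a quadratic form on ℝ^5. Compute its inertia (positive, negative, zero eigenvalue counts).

Answer: (1, 4, 0)

Derivation:
step 0: pivot 11 → sign +
step 1: pivot -3/11 → sign −
step 2: pivot -3 → sign −
step 3: pivot -2/3 → sign −
step 4: pivot -1/2 → sign −
signature = (1, 4, 0)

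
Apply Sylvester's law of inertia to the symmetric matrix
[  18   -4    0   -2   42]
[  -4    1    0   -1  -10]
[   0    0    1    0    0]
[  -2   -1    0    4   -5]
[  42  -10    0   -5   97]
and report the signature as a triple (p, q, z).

step 0: pivot 18 → sign +
step 1: pivot 1/9 → sign +
step 2: pivot 1 → sign +
step 3: pivot -15 → sign −
step 4: pivot 2/5 → sign +
signature = (4, 1, 0)

Answer: (4, 1, 0)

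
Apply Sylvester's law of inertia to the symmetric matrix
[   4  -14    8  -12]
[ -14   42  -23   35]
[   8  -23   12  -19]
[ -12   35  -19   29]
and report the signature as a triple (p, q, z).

Answer: (1, 2, 1)

Derivation:
step 0: pivot 4 → sign +
step 1: pivot -7 → sign −
step 2: pivot -3/7 → sign −
step 3: row/col 3 already zero → sign 0
signature = (1, 2, 1)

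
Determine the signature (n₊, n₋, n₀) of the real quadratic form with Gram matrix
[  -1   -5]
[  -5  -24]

step 0: pivot -1 → sign −
step 1: pivot 1 → sign +
signature = (1, 1, 0)

Answer: (1, 1, 0)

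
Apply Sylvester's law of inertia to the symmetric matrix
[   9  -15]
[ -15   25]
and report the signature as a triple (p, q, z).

step 0: pivot 9 → sign +
step 1: row/col 1 already zero → sign 0
signature = (1, 0, 1)

Answer: (1, 0, 1)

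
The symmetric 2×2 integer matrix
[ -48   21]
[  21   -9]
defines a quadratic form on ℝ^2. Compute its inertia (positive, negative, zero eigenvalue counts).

Answer: (1, 1, 0)

Derivation:
step 0: pivot -48 → sign −
step 1: pivot 3/16 → sign +
signature = (1, 1, 0)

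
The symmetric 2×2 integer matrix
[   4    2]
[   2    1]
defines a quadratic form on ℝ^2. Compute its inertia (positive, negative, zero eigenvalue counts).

Answer: (1, 0, 1)

Derivation:
step 0: pivot 4 → sign +
step 1: row/col 1 already zero → sign 0
signature = (1, 0, 1)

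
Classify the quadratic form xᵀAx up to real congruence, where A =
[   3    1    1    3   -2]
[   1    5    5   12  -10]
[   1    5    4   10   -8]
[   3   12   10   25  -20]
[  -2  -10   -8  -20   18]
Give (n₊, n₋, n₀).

step 0: pivot 3 → sign +
step 1: pivot 14/3 → sign +
step 2: pivot -1 → sign −
step 3: pivot 1/14 → sign +
step 4: pivot 2 → sign +
signature = (4, 1, 0)

Answer: (4, 1, 0)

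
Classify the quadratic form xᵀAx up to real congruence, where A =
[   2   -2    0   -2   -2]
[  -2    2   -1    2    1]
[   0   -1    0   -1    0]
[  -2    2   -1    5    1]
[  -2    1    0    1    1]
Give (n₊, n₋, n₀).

step 0: pivot 2 → sign +
step 1: pivot -2 → sign −
step 2: pivot 1/2 → sign +
step 3: pivot 3 → sign +
step 4: pivot -1 → sign −
signature = (3, 2, 0)

Answer: (3, 2, 0)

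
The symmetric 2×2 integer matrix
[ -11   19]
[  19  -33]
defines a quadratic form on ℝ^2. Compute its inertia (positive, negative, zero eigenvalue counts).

step 0: pivot -11 → sign −
step 1: pivot -2/11 → sign −
signature = (0, 2, 0)

Answer: (0, 2, 0)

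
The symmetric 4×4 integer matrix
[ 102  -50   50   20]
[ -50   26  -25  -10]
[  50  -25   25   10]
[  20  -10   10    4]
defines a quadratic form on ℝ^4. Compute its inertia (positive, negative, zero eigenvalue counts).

Answer: (3, 0, 1)

Derivation:
step 0: pivot 102 → sign +
step 1: pivot 76/51 → sign +
step 2: pivot 25/76 → sign +
step 3: row/col 3 already zero → sign 0
signature = (3, 0, 1)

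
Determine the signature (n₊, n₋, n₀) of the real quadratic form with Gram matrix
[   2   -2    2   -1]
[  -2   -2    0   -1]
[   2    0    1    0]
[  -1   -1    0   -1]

step 0: pivot 2 → sign +
step 1: pivot -4 → sign −
step 2: pivot -1/2 → sign −
step 3: row/col 3 already zero → sign 0
signature = (1, 2, 1)

Answer: (1, 2, 1)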